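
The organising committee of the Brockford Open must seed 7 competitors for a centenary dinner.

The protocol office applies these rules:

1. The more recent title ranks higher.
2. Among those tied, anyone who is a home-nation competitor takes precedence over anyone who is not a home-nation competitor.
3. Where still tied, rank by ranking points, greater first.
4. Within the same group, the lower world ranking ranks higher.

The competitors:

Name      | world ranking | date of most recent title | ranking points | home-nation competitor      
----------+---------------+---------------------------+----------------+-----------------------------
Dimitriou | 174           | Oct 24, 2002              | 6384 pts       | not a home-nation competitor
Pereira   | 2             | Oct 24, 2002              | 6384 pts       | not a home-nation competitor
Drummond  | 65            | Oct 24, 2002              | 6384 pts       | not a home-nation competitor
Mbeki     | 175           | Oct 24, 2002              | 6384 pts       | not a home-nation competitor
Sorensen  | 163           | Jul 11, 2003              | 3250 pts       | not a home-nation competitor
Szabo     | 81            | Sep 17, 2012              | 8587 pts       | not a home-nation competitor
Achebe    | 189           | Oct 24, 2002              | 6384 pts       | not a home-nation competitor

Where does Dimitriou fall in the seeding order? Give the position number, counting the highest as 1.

5

By date of most recent title (later first): Szabo (Sep 17, 2012); then Sorensen (Jul 11, 2003); then Pereira, Drummond, Dimitriou, Mbeki and Achebe (each Oct 24, 2002).
Pereira, Drummond, Dimitriou, Mbeki and Achebe are each not a home-nation competitor, so the next rule applies.
Pereira, Drummond, Dimitriou, Mbeki and Achebe all have ranking points 6384 pts, so the next rule applies.
Among Pereira, Drummond, Dimitriou, Mbeki and Achebe, by world ranking (lower first): Pereira (2) before Drummond (65) before Dimitriou (174) before Mbeki (175) before Achebe (189).
Order: Szabo, Sorensen, Pereira, Drummond, Dimitriou, Mbeki, Achebe. So position 5.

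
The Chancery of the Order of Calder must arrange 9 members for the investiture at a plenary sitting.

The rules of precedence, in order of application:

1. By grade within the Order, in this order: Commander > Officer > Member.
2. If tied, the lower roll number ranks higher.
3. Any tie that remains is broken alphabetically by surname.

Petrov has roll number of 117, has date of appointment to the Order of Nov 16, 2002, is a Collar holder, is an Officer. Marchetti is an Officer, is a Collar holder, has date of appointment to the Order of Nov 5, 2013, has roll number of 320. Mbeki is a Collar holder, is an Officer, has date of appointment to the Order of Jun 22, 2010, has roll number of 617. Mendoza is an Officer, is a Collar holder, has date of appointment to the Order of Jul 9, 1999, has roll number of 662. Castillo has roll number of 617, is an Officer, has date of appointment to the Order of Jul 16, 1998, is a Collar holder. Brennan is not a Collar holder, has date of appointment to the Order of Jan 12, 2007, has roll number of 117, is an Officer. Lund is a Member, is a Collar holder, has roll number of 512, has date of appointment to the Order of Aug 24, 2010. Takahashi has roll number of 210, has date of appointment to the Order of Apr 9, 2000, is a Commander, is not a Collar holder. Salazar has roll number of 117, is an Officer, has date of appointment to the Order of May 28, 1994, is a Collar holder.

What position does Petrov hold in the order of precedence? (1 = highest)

3

By grade within the Order: Takahashi (Commander); then Brennan, Petrov, Salazar, Marchetti, Castillo, Mbeki and Mendoza (Officer); then Lund (Member).
Among Brennan, Petrov, Salazar, Marchetti, Castillo, Mbeki and Mendoza, by roll number (lower first): Brennan, Petrov and Salazar (117) before Marchetti (320) before Castillo and Mbeki (617) before Mendoza (662).
Among Brennan, Petrov and Salazar, alphabetically by surname: Brennan before Petrov before Salazar.
Among Castillo and Mbeki, alphabetically by surname: Castillo before Mbeki.
Order: Takahashi, Brennan, Petrov, Salazar, Marchetti, Castillo, Mbeki, Mendoza, Lund. So position 3.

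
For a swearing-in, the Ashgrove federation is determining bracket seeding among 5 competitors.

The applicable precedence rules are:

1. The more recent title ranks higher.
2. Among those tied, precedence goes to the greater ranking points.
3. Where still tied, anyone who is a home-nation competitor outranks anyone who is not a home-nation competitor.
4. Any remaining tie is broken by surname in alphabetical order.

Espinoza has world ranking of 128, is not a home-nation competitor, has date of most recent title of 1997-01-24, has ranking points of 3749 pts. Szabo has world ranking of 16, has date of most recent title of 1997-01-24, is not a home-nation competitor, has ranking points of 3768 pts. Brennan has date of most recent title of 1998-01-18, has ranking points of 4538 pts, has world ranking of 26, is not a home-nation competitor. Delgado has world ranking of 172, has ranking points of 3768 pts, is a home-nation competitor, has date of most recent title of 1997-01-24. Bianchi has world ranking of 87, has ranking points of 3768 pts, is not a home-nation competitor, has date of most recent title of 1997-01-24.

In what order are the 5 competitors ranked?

By date of most recent title (later first): Brennan (1998-01-18); then Delgado, Bianchi, Szabo and Espinoza (each 1997-01-24).
Among Delgado, Bianchi, Szabo and Espinoza, by ranking points (higher first): Delgado, Bianchi and Szabo (3768 pts) before Espinoza (3749 pts).
Among Delgado, Bianchi and Szabo, a home-nation competitor before not a home-nation competitor: Delgado (a home-nation competitor) before Bianchi and Szabo (not a home-nation competitor).
Among Bianchi and Szabo, alphabetically by surname: Bianchi before Szabo.
Full order: Brennan, Delgado, Bianchi, Szabo, Espinoza.

Brennan, Delgado, Bianchi, Szabo, Espinoza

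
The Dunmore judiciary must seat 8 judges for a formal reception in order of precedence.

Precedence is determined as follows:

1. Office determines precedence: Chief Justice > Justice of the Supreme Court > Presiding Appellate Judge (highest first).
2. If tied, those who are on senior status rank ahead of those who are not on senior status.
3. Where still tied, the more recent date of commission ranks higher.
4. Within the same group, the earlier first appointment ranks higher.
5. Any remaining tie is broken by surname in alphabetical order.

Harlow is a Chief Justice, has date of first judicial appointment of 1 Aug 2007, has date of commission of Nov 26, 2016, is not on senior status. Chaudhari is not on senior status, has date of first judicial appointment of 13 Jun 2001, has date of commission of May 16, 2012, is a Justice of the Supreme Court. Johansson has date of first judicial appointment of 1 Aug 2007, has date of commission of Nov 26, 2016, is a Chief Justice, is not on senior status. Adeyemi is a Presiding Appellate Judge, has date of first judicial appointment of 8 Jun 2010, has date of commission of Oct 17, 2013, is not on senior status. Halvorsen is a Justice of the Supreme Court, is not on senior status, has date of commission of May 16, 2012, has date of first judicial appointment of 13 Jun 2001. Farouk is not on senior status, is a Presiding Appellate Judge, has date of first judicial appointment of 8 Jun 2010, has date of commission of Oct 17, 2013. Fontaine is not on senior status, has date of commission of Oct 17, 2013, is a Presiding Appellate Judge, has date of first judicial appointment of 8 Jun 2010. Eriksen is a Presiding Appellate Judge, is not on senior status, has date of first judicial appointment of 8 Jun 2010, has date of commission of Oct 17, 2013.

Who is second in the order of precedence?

By office: Harlow and Johansson (Chief Justice); then Chaudhari and Halvorsen (Justice of the Supreme Court); then Adeyemi, Eriksen, Farouk and Fontaine (Presiding Appellate Judge).
Harlow and Johansson are each not on senior status, so the next rule applies.
Harlow and Johansson both have date of commission Nov 26, 2016, so the next rule applies.
Harlow and Johansson both have date of first judicial appointment 1 Aug 2007, so the next rule applies.
Among Harlow and Johansson, alphabetically by surname: Harlow before Johansson.
Chaudhari and Halvorsen are each not on senior status, so the next rule applies.
Chaudhari and Halvorsen both have date of commission May 16, 2012, so the next rule applies.
Chaudhari and Halvorsen both have date of first judicial appointment 13 Jun 2001, so the next rule applies.
Among Chaudhari and Halvorsen, alphabetically by surname: Chaudhari before Halvorsen.
Adeyemi, Eriksen, Farouk and Fontaine are each not on senior status, so the next rule applies.
Adeyemi, Eriksen, Farouk and Fontaine all have date of commission Oct 17, 2013, so the next rule applies.
Adeyemi, Eriksen, Farouk and Fontaine all have date of first judicial appointment 8 Jun 2010, so the next rule applies.
Among Adeyemi, Eriksen, Farouk and Fontaine, alphabetically by surname: Adeyemi before Eriksen before Farouk before Fontaine.
Order: Harlow, Johansson, Chaudhari, Halvorsen, Adeyemi, Eriksen, Farouk, Fontaine.

Johansson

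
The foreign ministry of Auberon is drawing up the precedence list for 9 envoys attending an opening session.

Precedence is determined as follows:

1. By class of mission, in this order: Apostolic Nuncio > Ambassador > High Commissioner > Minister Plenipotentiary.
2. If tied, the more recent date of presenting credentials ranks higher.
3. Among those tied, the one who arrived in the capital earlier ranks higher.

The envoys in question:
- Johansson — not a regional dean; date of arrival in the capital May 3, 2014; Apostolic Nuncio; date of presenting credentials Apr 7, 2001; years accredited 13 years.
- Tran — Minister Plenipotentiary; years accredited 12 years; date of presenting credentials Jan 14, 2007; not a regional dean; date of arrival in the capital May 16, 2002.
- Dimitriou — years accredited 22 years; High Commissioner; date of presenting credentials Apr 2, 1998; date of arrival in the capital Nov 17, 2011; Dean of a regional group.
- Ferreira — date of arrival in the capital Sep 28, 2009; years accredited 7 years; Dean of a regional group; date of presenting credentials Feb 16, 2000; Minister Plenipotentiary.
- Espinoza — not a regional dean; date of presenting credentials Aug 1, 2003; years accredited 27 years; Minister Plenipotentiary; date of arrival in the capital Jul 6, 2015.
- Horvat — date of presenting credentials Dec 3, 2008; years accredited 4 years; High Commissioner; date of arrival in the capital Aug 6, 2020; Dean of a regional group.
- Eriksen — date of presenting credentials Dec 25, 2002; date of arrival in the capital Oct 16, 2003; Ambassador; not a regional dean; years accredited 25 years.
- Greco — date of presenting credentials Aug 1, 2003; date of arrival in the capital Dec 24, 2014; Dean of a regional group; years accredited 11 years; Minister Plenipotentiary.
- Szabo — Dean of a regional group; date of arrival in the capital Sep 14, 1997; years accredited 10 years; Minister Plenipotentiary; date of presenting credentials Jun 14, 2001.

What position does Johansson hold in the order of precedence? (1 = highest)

By class of mission: Johansson (Apostolic Nuncio); then Eriksen (Ambassador); then Horvat and Dimitriou (High Commissioner); then Tran, Greco, Espinoza, Szabo and Ferreira (Minister Plenipotentiary).
Among Horvat and Dimitriou, by date of presenting credentials (later first): Horvat (Dec 3, 2008) before Dimitriou (Apr 2, 1998).
Among Tran, Greco, Espinoza, Szabo and Ferreira, by date of presenting credentials (later first): Tran (Jan 14, 2007) before Greco and Espinoza (Aug 1, 2003) before Szabo (Jun 14, 2001) before Ferreira (Feb 16, 2000).
Among Greco and Espinoza, by date of arrival in the capital (earlier first): Greco (Dec 24, 2014) before Espinoza (Jul 6, 2015).
Order: Johansson, Eriksen, Horvat, Dimitriou, Tran, Greco, Espinoza, Szabo, Ferreira. So position 1.

1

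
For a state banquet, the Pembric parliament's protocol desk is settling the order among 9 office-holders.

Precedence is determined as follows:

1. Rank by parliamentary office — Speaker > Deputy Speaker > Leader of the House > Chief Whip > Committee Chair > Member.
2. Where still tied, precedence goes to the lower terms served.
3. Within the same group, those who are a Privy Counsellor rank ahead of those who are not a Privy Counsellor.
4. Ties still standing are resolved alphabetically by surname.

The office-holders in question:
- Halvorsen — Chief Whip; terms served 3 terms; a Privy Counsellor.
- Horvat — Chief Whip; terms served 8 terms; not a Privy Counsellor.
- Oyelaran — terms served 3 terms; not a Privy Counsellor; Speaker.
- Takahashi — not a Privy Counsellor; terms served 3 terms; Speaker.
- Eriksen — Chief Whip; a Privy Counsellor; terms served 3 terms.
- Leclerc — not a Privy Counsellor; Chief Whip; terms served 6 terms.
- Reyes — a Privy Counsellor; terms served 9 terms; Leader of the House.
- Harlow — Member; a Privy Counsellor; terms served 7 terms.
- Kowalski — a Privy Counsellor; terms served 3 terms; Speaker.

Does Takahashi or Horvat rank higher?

By parliamentary office: Kowalski, Oyelaran and Takahashi (Speaker); then Reyes (Leader of the House); then Eriksen, Halvorsen, Leclerc and Horvat (Chief Whip); then Harlow (Member).
Kowalski, Oyelaran and Takahashi all have terms served 3 terms, so the next rule applies.
Among Kowalski, Oyelaran and Takahashi, a Privy Counsellor before not a Privy Counsellor: Kowalski (a Privy Counsellor) before Oyelaran and Takahashi (not a Privy Counsellor).
Among Oyelaran and Takahashi, alphabetically by surname: Oyelaran before Takahashi.
Among Eriksen, Halvorsen, Leclerc and Horvat, by terms served (lower first): Eriksen and Halvorsen (3 terms) before Leclerc (6 terms) before Horvat (8 terms).
Eriksen and Halvorsen are each a Privy Counsellor, so the next rule applies.
Among Eriksen and Halvorsen, alphabetically by surname: Eriksen before Halvorsen.
So Takahashi takes precedence.

Takahashi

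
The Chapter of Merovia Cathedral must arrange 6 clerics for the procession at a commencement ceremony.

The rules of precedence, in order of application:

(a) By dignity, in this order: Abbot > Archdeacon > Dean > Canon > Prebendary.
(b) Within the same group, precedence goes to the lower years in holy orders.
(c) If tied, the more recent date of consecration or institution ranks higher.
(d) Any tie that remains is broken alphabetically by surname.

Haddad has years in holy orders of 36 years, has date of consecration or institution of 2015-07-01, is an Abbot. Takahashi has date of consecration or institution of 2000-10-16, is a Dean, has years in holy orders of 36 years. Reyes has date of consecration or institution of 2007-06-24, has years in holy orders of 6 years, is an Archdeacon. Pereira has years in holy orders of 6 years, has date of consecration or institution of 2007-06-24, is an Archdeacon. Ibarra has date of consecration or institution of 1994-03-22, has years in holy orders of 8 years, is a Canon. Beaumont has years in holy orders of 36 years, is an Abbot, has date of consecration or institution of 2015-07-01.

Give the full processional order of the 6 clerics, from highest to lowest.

Beaumont, Haddad, Pereira, Reyes, Takahashi, Ibarra

By dignity: Beaumont and Haddad (Abbot); then Pereira and Reyes (Archdeacon); then Takahashi (Dean); then Ibarra (Canon).
Beaumont and Haddad both have years in holy orders 36 years, so the next rule applies.
Beaumont and Haddad both have date of consecration or institution 2015-07-01, so the next rule applies.
Among Beaumont and Haddad, alphabetically by surname: Beaumont before Haddad.
Pereira and Reyes both have years in holy orders 6 years, so the next rule applies.
Pereira and Reyes both have date of consecration or institution 2007-06-24, so the next rule applies.
Among Pereira and Reyes, alphabetically by surname: Pereira before Reyes.
Full order: Beaumont, Haddad, Pereira, Reyes, Takahashi, Ibarra.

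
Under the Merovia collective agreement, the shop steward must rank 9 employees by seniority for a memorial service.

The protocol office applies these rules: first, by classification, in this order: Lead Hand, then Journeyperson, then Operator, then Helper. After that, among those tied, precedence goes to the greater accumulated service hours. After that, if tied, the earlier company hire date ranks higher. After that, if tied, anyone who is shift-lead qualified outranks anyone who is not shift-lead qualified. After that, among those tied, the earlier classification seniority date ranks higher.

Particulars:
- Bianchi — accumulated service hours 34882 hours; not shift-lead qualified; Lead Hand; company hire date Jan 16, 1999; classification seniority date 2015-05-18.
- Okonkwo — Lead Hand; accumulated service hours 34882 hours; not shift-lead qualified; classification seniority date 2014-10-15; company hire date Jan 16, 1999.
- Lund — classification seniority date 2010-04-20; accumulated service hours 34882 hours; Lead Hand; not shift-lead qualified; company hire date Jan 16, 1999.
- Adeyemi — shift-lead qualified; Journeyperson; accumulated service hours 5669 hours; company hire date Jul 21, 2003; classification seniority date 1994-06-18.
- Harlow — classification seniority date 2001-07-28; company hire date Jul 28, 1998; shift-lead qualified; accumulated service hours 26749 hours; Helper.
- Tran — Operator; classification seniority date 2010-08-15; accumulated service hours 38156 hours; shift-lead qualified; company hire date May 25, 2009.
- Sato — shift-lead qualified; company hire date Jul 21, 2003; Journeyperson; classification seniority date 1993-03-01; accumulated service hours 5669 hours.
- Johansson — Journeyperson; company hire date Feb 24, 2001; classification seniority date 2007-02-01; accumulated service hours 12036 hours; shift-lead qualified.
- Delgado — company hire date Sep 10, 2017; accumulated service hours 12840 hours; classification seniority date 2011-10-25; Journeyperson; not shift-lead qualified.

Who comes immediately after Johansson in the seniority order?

Sato

By classification: Lund, Okonkwo and Bianchi (Lead Hand); then Delgado, Johansson, Sato and Adeyemi (Journeyperson); then Tran (Operator); then Harlow (Helper).
Lund, Okonkwo and Bianchi all have accumulated service hours 34882 hours, so the next rule applies.
Lund, Okonkwo and Bianchi all have company hire date Jan 16, 1999, so the next rule applies.
Lund, Okonkwo and Bianchi are each not shift-lead qualified, so the next rule applies.
Among Lund, Okonkwo and Bianchi, by classification seniority date (earlier first): Lund (2010-04-20) before Okonkwo (2014-10-15) before Bianchi (2015-05-18).
Among Delgado, Johansson, Sato and Adeyemi, by accumulated service hours (higher first): Delgado (12840 hours) before Johansson (12036 hours) before Sato and Adeyemi (5669 hours).
Sato and Adeyemi both have company hire date Jul 21, 2003, so the next rule applies.
Sato and Adeyemi are each shift-lead qualified, so the next rule applies.
Among Sato and Adeyemi, by classification seniority date (earlier first): Sato (1993-03-01) before Adeyemi (1994-06-18).
Order: Lund, Okonkwo, Bianchi, Delgado, Johansson, Sato, Adeyemi, Tran, Harlow.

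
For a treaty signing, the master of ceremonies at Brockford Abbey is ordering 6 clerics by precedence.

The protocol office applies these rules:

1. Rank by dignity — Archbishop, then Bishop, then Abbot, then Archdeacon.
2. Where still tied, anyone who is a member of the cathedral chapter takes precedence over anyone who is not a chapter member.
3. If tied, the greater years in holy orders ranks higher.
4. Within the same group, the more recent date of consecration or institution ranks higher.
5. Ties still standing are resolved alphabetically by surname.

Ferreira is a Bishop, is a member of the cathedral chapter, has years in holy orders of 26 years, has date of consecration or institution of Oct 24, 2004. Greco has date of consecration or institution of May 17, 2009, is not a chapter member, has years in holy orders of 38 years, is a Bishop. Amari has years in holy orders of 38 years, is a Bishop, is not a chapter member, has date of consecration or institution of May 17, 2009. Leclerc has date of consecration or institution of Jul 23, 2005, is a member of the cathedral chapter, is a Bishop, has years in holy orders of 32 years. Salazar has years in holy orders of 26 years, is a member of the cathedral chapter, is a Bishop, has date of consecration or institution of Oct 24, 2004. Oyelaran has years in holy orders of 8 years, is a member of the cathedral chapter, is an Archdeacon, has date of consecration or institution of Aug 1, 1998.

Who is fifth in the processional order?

By dignity: Leclerc, Ferreira, Salazar, Amari and Greco (Bishop); then Oyelaran (Archdeacon).
Among Leclerc, Ferreira, Salazar, Amari and Greco, a member of the cathedral chapter before not a chapter member: Leclerc, Ferreira and Salazar (a member of the cathedral chapter) before Amari and Greco (not a chapter member).
Among Leclerc, Ferreira and Salazar, by years in holy orders (higher first): Leclerc (32 years) before Ferreira and Salazar (26 years).
Ferreira and Salazar both have date of consecration or institution Oct 24, 2004, so the next rule applies.
Among Ferreira and Salazar, alphabetically by surname: Ferreira before Salazar.
Amari and Greco both have years in holy orders 38 years, so the next rule applies.
Amari and Greco both have date of consecration or institution May 17, 2009, so the next rule applies.
Among Amari and Greco, alphabetically by surname: Amari before Greco.
Order: Leclerc, Ferreira, Salazar, Amari, Greco, Oyelaran.

Greco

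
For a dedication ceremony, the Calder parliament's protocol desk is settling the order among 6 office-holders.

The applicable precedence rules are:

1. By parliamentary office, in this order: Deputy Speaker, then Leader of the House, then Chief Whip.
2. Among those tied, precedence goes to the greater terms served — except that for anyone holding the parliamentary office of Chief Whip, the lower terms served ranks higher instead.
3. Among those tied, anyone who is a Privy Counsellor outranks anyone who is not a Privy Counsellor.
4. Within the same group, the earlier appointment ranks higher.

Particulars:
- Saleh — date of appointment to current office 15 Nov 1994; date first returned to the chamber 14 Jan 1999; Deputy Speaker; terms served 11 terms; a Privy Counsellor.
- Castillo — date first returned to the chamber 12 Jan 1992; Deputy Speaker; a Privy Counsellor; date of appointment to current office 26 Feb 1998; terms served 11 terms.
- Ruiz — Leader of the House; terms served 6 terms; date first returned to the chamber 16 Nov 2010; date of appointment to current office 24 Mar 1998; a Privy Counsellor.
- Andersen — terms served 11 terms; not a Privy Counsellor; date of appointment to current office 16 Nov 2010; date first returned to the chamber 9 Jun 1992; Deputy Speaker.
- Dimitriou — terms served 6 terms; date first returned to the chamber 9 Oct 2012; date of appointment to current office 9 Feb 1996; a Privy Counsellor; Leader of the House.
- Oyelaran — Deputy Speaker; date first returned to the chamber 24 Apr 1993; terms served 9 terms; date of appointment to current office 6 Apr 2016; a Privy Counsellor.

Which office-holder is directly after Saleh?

Castillo

By parliamentary office: Saleh, Castillo, Andersen and Oyelaran (Deputy Speaker); then Dimitriou and Ruiz (Leader of the House).
Among Saleh, Castillo, Andersen and Oyelaran, by terms served (higher first): Saleh, Castillo and Andersen (11 terms) before Oyelaran (9 terms).
Among Saleh, Castillo and Andersen, a Privy Counsellor before not a Privy Counsellor: Saleh and Castillo (a Privy Counsellor) before Andersen (not a Privy Counsellor).
Among Saleh and Castillo, by date of appointment to current office (earlier first): Saleh (15 Nov 1994) before Castillo (26 Feb 1998).
Dimitriou and Ruiz both have terms served 6 terms, so the next rule applies.
Dimitriou and Ruiz are each a Privy Counsellor, so the next rule applies.
Among Dimitriou and Ruiz, by date of appointment to current office (earlier first): Dimitriou (9 Feb 1996) before Ruiz (24 Mar 1998).
Order: Saleh, Castillo, Andersen, Oyelaran, Dimitriou, Ruiz.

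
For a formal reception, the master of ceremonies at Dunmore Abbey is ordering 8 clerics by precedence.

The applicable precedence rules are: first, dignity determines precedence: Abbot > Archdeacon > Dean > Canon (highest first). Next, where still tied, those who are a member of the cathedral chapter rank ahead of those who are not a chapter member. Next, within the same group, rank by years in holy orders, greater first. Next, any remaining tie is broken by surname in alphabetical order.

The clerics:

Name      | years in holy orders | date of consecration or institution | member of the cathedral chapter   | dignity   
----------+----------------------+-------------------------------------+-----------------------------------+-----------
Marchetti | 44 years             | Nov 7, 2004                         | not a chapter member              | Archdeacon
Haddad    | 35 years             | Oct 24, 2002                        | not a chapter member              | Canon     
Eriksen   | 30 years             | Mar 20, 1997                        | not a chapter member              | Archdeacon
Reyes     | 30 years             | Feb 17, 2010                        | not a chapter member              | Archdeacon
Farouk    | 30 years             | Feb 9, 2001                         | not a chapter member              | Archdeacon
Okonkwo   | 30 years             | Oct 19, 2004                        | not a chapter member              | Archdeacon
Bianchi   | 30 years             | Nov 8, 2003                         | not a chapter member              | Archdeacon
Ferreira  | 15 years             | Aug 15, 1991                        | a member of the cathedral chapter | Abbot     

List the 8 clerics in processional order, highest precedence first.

Ferreira, Marchetti, Bianchi, Eriksen, Farouk, Okonkwo, Reyes, Haddad

By dignity: Ferreira (Abbot); then Marchetti, Bianchi, Eriksen, Farouk, Okonkwo and Reyes (Archdeacon); then Haddad (Canon).
Marchetti, Bianchi, Eriksen, Farouk, Okonkwo and Reyes are each not a chapter member, so the next rule applies.
Among Marchetti, Bianchi, Eriksen, Farouk, Okonkwo and Reyes, by years in holy orders (higher first): Marchetti (44 years) before Bianchi, Eriksen, Farouk, Okonkwo and Reyes (30 years).
Among Bianchi, Eriksen, Farouk, Okonkwo and Reyes, alphabetically by surname: Bianchi before Eriksen before Farouk before Okonkwo before Reyes.
Full order: Ferreira, Marchetti, Bianchi, Eriksen, Farouk, Okonkwo, Reyes, Haddad.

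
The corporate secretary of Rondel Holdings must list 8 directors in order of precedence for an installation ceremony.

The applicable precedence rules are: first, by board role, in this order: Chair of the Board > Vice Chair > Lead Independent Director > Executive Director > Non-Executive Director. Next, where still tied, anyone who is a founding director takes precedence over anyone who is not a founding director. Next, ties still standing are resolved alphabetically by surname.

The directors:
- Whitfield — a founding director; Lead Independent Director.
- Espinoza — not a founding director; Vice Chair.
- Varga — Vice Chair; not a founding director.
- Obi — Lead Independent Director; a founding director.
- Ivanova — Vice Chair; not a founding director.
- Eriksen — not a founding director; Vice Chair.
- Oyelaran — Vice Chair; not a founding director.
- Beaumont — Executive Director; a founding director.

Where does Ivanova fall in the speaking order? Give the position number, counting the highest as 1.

3

By board role: Eriksen, Espinoza, Ivanova, Oyelaran and Varga (Vice Chair); then Obi and Whitfield (Lead Independent Director); then Beaumont (Executive Director).
Eriksen, Espinoza, Ivanova, Oyelaran and Varga are each not a founding director, so the next rule applies.
Among Eriksen, Espinoza, Ivanova, Oyelaran and Varga, alphabetically by surname: Eriksen before Espinoza before Ivanova before Oyelaran before Varga.
Obi and Whitfield are each a founding director, so the next rule applies.
Among Obi and Whitfield, alphabetically by surname: Obi before Whitfield.
Order: Eriksen, Espinoza, Ivanova, Oyelaran, Varga, Obi, Whitfield, Beaumont. So position 3.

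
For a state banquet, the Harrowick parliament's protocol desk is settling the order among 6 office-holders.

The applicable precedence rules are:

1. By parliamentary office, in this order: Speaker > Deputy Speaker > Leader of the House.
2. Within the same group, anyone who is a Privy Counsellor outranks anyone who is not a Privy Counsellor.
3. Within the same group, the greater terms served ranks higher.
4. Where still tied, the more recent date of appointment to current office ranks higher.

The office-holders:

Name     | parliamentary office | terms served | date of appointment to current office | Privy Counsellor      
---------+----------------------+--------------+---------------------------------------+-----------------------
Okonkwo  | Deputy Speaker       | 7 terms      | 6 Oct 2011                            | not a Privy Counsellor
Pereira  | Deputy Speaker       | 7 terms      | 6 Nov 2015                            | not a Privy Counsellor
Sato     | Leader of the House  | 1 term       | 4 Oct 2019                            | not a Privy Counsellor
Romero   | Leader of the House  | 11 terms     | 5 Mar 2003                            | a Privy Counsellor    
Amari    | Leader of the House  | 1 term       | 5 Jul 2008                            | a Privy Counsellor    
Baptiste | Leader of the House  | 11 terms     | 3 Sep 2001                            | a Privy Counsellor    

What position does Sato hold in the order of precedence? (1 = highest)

By parliamentary office: Pereira and Okonkwo (Deputy Speaker); then Romero, Baptiste, Amari and Sato (Leader of the House).
Pereira and Okonkwo are each not a Privy Counsellor, so the next rule applies.
Pereira and Okonkwo both have terms served 7 terms, so the next rule applies.
Among Pereira and Okonkwo, by date of appointment to current office (later first): Pereira (6 Nov 2015) before Okonkwo (6 Oct 2011).
Among Romero, Baptiste, Amari and Sato, a Privy Counsellor before not a Privy Counsellor: Romero, Baptiste and Amari (a Privy Counsellor) before Sato (not a Privy Counsellor).
Among Romero, Baptiste and Amari, by terms served (higher first): Romero and Baptiste (11 terms) before Amari (1 term).
Among Romero and Baptiste, by date of appointment to current office (later first): Romero (5 Mar 2003) before Baptiste (3 Sep 2001).
Order: Pereira, Okonkwo, Romero, Baptiste, Amari, Sato. So position 6.

6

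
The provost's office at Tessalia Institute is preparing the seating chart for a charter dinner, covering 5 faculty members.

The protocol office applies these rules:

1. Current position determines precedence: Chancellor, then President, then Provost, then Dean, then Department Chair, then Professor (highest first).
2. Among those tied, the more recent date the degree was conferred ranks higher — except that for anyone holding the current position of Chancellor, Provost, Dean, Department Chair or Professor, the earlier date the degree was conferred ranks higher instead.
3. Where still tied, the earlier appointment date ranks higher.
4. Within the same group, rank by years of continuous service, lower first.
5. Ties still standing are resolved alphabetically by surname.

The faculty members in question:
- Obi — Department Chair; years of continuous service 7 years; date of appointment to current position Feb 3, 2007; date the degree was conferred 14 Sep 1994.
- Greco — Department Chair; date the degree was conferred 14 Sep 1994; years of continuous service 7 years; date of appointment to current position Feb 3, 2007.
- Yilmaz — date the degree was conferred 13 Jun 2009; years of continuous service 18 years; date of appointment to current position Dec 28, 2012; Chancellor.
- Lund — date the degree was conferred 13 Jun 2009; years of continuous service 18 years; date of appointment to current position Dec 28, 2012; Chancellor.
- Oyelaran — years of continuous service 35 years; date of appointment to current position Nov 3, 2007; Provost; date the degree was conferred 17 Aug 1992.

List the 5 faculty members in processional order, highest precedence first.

By current position: Lund and Yilmaz (Chancellor); then Oyelaran (Provost); then Greco and Obi (Department Chair).
Lund and Yilmaz both have date the degree was conferred 13 Jun 2009, so the next rule applies.
Lund and Yilmaz both have date of appointment to current position Dec 28, 2012, so the next rule applies.
Lund and Yilmaz both have years of continuous service 18 years, so the next rule applies.
Among Lund and Yilmaz, alphabetically by surname: Lund before Yilmaz.
Greco and Obi both have date the degree was conferred 14 Sep 1994, so the next rule applies.
Greco and Obi both have date of appointment to current position Feb 3, 2007, so the next rule applies.
Greco and Obi both have years of continuous service 7 years, so the next rule applies.
Among Greco and Obi, alphabetically by surname: Greco before Obi.
Full order: Lund, Yilmaz, Oyelaran, Greco, Obi.

Lund, Yilmaz, Oyelaran, Greco, Obi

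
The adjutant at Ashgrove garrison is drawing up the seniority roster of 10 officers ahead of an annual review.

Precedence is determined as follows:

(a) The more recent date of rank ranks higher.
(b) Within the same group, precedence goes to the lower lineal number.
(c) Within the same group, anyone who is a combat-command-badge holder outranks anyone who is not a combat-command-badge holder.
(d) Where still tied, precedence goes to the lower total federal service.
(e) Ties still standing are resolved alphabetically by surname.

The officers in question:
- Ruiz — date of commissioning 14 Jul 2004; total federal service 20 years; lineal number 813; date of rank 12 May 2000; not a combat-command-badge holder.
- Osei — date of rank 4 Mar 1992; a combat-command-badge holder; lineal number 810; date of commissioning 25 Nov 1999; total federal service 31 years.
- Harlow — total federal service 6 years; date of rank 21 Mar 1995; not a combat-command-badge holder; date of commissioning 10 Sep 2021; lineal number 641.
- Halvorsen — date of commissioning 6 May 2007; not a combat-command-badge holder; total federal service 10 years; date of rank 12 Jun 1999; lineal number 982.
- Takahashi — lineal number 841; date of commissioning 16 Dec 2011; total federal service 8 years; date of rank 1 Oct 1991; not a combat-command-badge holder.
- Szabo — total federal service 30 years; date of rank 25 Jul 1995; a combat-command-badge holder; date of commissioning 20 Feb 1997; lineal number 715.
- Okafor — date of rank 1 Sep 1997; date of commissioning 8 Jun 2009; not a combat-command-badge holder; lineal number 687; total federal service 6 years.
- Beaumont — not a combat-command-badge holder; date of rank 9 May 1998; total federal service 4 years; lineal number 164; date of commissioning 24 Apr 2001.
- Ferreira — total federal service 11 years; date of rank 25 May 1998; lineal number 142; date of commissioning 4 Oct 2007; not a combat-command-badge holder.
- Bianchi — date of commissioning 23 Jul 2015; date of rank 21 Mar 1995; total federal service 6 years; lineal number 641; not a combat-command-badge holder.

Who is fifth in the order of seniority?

By date of rank (later first): Ruiz (12 May 2000); then Halvorsen (12 Jun 1999); then Ferreira (25 May 1998); then Beaumont (9 May 1998); then Okafor (1 Sep 1997); then Szabo (25 Jul 1995); then Bianchi and Harlow (both 21 Mar 1995); then Osei (4 Mar 1992); then Takahashi (1 Oct 1991).
Bianchi and Harlow both have lineal number 641, so the next rule applies.
Bianchi and Harlow are each not a combat-command-badge holder, so the next rule applies.
Bianchi and Harlow both have total federal service 6 years, so the next rule applies.
Among Bianchi and Harlow, alphabetically by surname: Bianchi before Harlow.
Order: Ruiz, Halvorsen, Ferreira, Beaumont, Okafor, Szabo, Bianchi, Harlow, Osei, Takahashi.

Okafor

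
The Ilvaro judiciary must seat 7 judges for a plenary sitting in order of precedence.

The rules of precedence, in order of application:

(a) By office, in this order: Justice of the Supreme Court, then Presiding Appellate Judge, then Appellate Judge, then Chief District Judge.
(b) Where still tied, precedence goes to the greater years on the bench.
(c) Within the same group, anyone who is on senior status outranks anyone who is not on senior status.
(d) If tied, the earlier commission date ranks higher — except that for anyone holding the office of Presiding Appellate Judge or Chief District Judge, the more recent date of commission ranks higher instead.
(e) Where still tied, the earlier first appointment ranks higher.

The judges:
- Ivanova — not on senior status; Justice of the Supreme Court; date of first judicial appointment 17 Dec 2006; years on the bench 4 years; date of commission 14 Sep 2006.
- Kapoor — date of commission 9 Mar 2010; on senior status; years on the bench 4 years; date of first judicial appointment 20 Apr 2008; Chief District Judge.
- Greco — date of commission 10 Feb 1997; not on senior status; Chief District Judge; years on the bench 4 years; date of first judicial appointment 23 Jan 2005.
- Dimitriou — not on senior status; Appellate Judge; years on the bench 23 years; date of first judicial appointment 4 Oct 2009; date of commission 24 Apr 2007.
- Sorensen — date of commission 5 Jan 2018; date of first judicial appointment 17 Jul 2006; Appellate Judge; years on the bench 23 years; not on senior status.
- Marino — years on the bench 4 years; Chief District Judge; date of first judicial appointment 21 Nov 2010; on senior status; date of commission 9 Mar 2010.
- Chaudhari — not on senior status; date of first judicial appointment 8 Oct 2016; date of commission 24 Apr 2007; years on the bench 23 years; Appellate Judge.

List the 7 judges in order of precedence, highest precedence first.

Ivanova, Dimitriou, Chaudhari, Sorensen, Kapoor, Marino, Greco

By office: Ivanova (Justice of the Supreme Court); then Dimitriou, Chaudhari and Sorensen (Appellate Judge); then Kapoor, Marino and Greco (Chief District Judge).
Dimitriou, Chaudhari and Sorensen all have years on the bench 23 years, so the next rule applies.
Dimitriou, Chaudhari and Sorensen are each not on senior status, so the next rule applies.
Among Dimitriou, Chaudhari and Sorensen, by date of commission (earlier first): Dimitriou and Chaudhari (24 Apr 2007) before Sorensen (5 Jan 2018).
Among Dimitriou and Chaudhari, by date of first judicial appointment (earlier first): Dimitriou (4 Oct 2009) before Chaudhari (8 Oct 2016).
Kapoor, Marino and Greco all have years on the bench 4 years, so the next rule applies.
Among Kapoor, Marino and Greco, on senior status before not on senior status: Kapoor and Marino (on senior status) before Greco (not on senior status).
Kapoor and Marino both have date of commission 9 Mar 2010, so the next rule applies.
Among Kapoor and Marino, by date of first judicial appointment (earlier first): Kapoor (20 Apr 2008) before Marino (21 Nov 2010).
Full order: Ivanova, Dimitriou, Chaudhari, Sorensen, Kapoor, Marino, Greco.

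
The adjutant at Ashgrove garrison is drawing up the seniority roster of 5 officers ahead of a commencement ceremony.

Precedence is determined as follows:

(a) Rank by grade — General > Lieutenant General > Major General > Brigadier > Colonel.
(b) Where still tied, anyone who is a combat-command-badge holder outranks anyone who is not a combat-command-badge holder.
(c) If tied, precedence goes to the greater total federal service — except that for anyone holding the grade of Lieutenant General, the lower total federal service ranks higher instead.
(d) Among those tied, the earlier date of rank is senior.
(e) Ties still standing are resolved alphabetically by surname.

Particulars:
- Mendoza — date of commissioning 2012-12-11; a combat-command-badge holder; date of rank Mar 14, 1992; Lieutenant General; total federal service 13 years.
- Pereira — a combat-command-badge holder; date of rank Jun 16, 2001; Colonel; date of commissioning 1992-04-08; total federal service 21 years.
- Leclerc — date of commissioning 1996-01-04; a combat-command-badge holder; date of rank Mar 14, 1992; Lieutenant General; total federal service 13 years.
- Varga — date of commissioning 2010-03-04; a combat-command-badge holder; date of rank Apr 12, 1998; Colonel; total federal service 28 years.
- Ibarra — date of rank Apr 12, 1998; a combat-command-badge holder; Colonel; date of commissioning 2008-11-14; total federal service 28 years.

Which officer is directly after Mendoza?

By grade: Leclerc and Mendoza (Lieutenant General); then Ibarra, Varga and Pereira (Colonel).
Leclerc and Mendoza are each a combat-command-badge holder, so the next rule applies.
Leclerc and Mendoza both have total federal service 13 years, so the next rule applies.
Leclerc and Mendoza both have date of rank Mar 14, 1992, so the next rule applies.
Among Leclerc and Mendoza, alphabetically by surname: Leclerc before Mendoza.
Ibarra, Varga and Pereira are each a combat-command-badge holder, so the next rule applies.
Among Ibarra, Varga and Pereira, by total federal service (higher first): Ibarra and Varga (28 years) before Pereira (21 years).
Ibarra and Varga both have date of rank Apr 12, 1998, so the next rule applies.
Among Ibarra and Varga, alphabetically by surname: Ibarra before Varga.
Order: Leclerc, Mendoza, Ibarra, Varga, Pereira.

Ibarra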